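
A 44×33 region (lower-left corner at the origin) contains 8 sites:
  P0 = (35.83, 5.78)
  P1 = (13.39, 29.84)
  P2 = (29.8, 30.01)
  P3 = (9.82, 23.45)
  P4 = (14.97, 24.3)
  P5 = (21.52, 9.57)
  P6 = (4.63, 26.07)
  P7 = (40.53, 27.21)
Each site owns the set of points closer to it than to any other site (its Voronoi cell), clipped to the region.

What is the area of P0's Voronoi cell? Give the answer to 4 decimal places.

Area of P0's cell: 251.6659

1. box [0,44]×[0,33]: [(0, 0) (44, 0) (44, 33) (0, 33)]
2. ⊥bis P0·P1 via (24.61,17.81): [(5.5143, 0) (44, 0) (44, 33) (40.8966, 33)]  |A|=686.2209
3. ⊥bis P0·P2 via (32.815,17.895): [(21.7482, 15.1408) (5.5143, 0) (44, 0) (44, 20.6786)]  |A|=521.4215
4. ⊥bis P0·P3 via (22.825,14.615): [(23.474, 15.5704) (12.8962, 0) (44, 0) (44, 20.6786)]  |A|=454.3721
5. ⊥bis P0·P4 via (25.4,15.04): [(26.5506, 16.336) (15.6633, 4.073) (12.8962, 0) (44, 0) (44, 20.6786)]  |A|=439.6759
6. ⊥bis P0·P5 via (28.675,7.675): [(31.2806, 17.5131) (26.6423, 0) (44, 0) (44, 20.6786)]  |A|=283.5033
7. ⊥bis P0·P6 via (20.23,15.925): [(31.2806, 17.5131) (26.6423, 0) (44, 0) (44, 20.6786)]  |A|=283.5033
8. ⊥bis P0·P7 via (38.18,16.495): [(32.3379, 17.7763) (31.2806, 17.5131) (26.6423, 0) (44, 0) (44, 15.2186)]  |A|=251.6659
9. canonical 5-gon: [(32.3379, 17.7763) (31.2806, 17.5131) (26.6423, 0) (44, 0) (44, 15.2186)]
10. shoelace: 251.6659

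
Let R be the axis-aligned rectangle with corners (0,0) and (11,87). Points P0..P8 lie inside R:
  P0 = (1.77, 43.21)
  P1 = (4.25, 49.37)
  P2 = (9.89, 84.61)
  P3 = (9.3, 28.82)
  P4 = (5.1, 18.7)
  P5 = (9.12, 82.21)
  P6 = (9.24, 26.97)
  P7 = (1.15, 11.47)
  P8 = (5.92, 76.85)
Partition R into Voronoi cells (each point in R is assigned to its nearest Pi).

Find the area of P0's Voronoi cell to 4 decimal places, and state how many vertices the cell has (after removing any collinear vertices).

Area of P0's cell: 102.1993 (4 vertices)

1. box [0,11]×[0,87]: [(0, 0) (11, 0) (11, 87) (0, 87)]
2. ⊥bis P0·P1 via (3.01,46.29): [(0, 47.5018) (0, 0) (11, 0) (11, 43.0732)]  |A|=498.1629
3. ⊥bis P0·P2 via (5.83,63.91): [(0, 47.5018) (0, 0) (11, 0) (11, 43.0732)]  |A|=498.1629
4. ⊥bis P0·P3 via (5.535,36.015): [(0, 47.5018) (0, 33.1186) (11, 38.8747) (11, 43.0732)]  |A|=102.1993
5. ⊥bis P0·P4 via (3.435,30.955): [(0, 47.5018) (0, 33.1186) (11, 38.8747) (11, 43.0732)]  |A|=102.1993
6. ⊥bis P0·P5 via (5.445,62.71): [(0, 47.5018) (0, 33.1186) (11, 38.8747) (11, 43.0732)]  |A|=102.1993
7. ⊥bis P0·P6 via (5.505,35.09): [(0, 47.5018) (0, 33.1186) (11, 38.8747) (11, 43.0732)]  |A|=102.1993
8. ⊥bis P0·P7 via (1.46,27.34): [(0, 47.5018) (0, 33.1186) (11, 38.8747) (11, 43.0732)]  |A|=102.1993
9. ⊥bis P0·P8 via (3.845,60.03): [(0, 47.5018) (0, 33.1186) (11, 38.8747) (11, 43.0732)]  |A|=102.1993
10. canonical 4-gon: [(0, 47.5018) (0, 33.1186) (11, 38.8747) (11, 43.0732)]
11. shoelace: 102.1993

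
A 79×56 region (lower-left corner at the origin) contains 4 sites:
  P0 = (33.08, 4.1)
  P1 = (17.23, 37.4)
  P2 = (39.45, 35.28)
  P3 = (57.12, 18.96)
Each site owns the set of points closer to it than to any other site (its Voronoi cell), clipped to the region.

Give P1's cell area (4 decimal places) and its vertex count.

Area of P1's cell: 1155.7033 (4 vertices)

1. box [0,79]×[0,56]: [(0, 0) (79, 0) (79, 56) (0, 56)]
2. ⊥bis P1·P0 via (25.155,20.75): [(0, 8.7768) (79, 46.3789) (79, 56) (0, 56)]  |A|=2245.3478
3. ⊥bis P1·P2 via (28.34,36.34): [(0, 8.7768) (26.9333, 21.5964) (30.2158, 56) (0, 56)]  |A|=1155.7033
4. ⊥bis P1·P3 via (37.175,28.18): [(0, 8.7768) (26.9333, 21.5964) (30.2158, 56) (0, 56)]  |A|=1155.7033
5. canonical 4-gon: [(0, 8.7768) (26.9333, 21.5964) (30.2158, 56) (0, 56)]
6. shoelace: 1155.7033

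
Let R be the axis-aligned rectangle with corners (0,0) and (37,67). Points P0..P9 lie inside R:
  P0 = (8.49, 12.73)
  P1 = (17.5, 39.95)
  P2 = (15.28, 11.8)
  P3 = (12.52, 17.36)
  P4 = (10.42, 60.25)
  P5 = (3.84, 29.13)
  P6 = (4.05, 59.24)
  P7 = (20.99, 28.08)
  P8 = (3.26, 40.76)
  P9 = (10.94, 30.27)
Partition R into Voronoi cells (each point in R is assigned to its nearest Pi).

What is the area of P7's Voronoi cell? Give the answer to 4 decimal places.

1. box [0,37]×[0,67]: [(0, 0) (37, 0) (37, 67) (0, 67)]
2. ⊥bis P7·P0 via (14.74,20.405): [(0, 32.4083) (37, 2.278) (37, 67) (0, 67)]  |A|=1837.3049
3. ⊥bis P7·P1 via (19.245,34.015): [(3.6556, 29.4314) (37, 2.278) (37, 39.2353)]  |A|=616.1608
4. ⊥bis P7·P2 via (18.135,19.94): [(3.6556, 29.4314) (13.1745, 21.6798) (37, 13.3233) (37, 39.2353)]  |A|=484.58
5. ⊥bis P7·P3 via (16.755,22.72): [(7.0118, 30.4182) (21.9806, 18.5912) (37, 13.3233) (37, 39.2353)]  |A|=437.917
6. ⊥bis P7·P4 via (15.705,44.165): [(7.0118, 30.4182) (21.9806, 18.5912) (37, 13.3233) (37, 39.2353)]  |A|=437.917
7. ⊥bis P7·P5 via (12.415,28.605): [(12.6271, 32.0692) (12.2716, 26.2624) (21.9806, 18.5912) (37, 13.3233) (37, 39.2353)]  |A|=421.907
8. ⊥bis P7·P6 via (12.52,43.66): [(12.6271, 32.0692) (12.2716, 26.2624) (21.9806, 18.5912) (37, 13.3233) (37, 39.2353)]  |A|=421.907
9. ⊥bis P7·P8 via (12.125,34.42): [(12.6271, 32.0692) (12.2716, 26.2624) (21.9806, 18.5912) (37, 13.3233) (37, 39.2353)]  |A|=421.907
10. ⊥bis P7·P9 via (15.965,29.175): [(16.8674, 33.3159) (14.881, 24.2006) (21.9806, 18.5912) (37, 13.3233) (37, 39.2353)]  |A|=395.8768
11. canonical 5-gon: [(16.8674, 33.3159) (14.881, 24.2006) (21.9806, 18.5912) (37, 13.3233) (37, 39.2353)]
12. shoelace: 395.8768

Area of P7's cell: 395.8768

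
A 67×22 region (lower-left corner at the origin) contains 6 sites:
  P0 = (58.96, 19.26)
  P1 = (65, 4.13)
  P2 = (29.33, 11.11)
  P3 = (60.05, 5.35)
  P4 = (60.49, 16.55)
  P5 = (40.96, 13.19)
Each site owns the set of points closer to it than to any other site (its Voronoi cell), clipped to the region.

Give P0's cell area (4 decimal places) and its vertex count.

1. box [0,67]×[0,22]: [(0, 0) (67, 0) (67, 22) (0, 22)]
2. ⊥bis P0·P1 via (61.98,11.695): [(0, 0) (32.6844, 0) (67, 13.699) (67, 22) (0, 22)]  |A|=1238.9551
3. ⊥bis P0·P2 via (44.145,15.185): [(46.7746, 5.6249) (67, 13.699) (67, 22) (42.2705, 22)]  |A|=286.4196
4. ⊥bis P0·P3 via (59.505,12.305): [(45.2445, 11.1875) (64.4857, 12.6953) (67, 13.699) (67, 22) (42.2705, 22)]  |A|=231.7503
5. ⊥bis P0·P4 via (59.725,17.905): [(45.2445, 11.1875) (48.2429, 11.4225) (66.9782, 22) (42.2705, 22)]  |A|=147.2326
6. ⊥bis P0·P5 via (49.96,16.225): [(51.0459, 13.005) (66.9782, 22) (48.0125, 22)]  |A|=85.2985
7. canonical 3-gon: [(51.0459, 13.005) (66.9782, 22) (48.0125, 22)]
8. shoelace: 85.2985

Area of P0's cell: 85.2985 (3 vertices)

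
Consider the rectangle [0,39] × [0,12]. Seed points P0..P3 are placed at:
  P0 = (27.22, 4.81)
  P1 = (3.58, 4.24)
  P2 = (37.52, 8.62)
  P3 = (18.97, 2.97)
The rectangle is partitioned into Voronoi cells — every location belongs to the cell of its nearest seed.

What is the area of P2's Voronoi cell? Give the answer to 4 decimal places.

1. box [0,39]×[0,12]: [(0, 0) (39, 0) (39, 12) (0, 12)]
2. ⊥bis P2·P0 via (32.37,6.715): [(34.8539, 0) (39, 0) (39, 12) (30.4151, 12)]  |A|=76.3862
3. ⊥bis P2·P1 via (20.55,6.43): [(34.8539, 0) (39, 0) (39, 12) (30.4151, 12)]  |A|=76.3862
4. ⊥bis P2·P3 via (28.245,5.795): [(34.8539, 0) (39, 0) (39, 12) (30.4151, 12)]  |A|=76.3862
5. canonical 4-gon: [(34.8539, 0) (39, 0) (39, 12) (30.4151, 12)]
6. shoelace: 76.3862

Area of P2's cell: 76.3862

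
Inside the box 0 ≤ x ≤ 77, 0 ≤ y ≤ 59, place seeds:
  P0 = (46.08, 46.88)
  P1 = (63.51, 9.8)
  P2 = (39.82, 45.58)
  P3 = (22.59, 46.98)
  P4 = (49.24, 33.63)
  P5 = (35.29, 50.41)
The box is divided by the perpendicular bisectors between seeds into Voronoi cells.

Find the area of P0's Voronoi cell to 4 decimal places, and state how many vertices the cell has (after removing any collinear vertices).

Area of P0's cell: 536.8897 (5 vertices)

1. box [0,77]×[0,59]: [(0, 0) (77, 0) (77, 59) (0, 59)]
2. ⊥bis P0·P1 via (54.795,28.34): [(0, 2.5828) (77, 38.7778) (77, 59) (0, 59)]  |A|=2950.6173
3. ⊥bis P0·P2 via (42.95,46.23): [(47.3882, 24.8583) (77, 38.7778) (77, 59) (40.2981, 59)]  |A|=925.9404
4. ⊥bis P0·P3 via (34.335,46.93): [(47.3882, 24.8583) (77, 38.7778) (77, 59) (40.2981, 59)]  |A|=925.9404
5. ⊥bis P0·P4 via (47.66,40.255): [(44.3545, 39.4667) (77, 47.2523) (77, 59) (40.2981, 59)]  |A|=550.2096
6. ⊥bis P0·P5 via (40.685,48.645): [(41.7637, 51.9423) (44.3545, 39.4667) (77, 47.2523) (77, 59) (44.0727, 59)]  |A|=536.8897
7. canonical 5-gon: [(41.7637, 51.9423) (44.3545, 39.4667) (77, 47.2523) (77, 59) (44.0727, 59)]
8. shoelace: 536.8897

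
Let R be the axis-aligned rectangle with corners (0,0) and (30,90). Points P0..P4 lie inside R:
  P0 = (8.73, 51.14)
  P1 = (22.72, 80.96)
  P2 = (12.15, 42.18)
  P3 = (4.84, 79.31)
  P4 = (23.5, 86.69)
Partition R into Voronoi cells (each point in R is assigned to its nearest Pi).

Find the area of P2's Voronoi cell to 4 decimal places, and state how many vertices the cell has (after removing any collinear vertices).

1. box [0,30]×[0,90]: [(0, 0) (30, 0) (30, 90) (0, 90)]
2. ⊥bis P2·P0 via (10.44,46.66): [(0, 42.6751) (0, 0) (30, 0) (30, 54.126)]  |A|=1452.0161
3. ⊥bis P2·P1 via (17.435,61.57): [(0, 42.6751) (0, 0) (30, 0) (30, 54.126)]  |A|=1452.0161
4. ⊥bis P2·P3 via (8.495,60.745): [(0, 42.6751) (0, 0) (30, 0) (30, 54.126)]  |A|=1452.0161
5. ⊥bis P2·P4 via (17.825,64.435): [(0, 42.6751) (0, 0) (30, 0) (30, 54.126)]  |A|=1452.0161
6. canonical 4-gon: [(0, 42.6751) (0, 0) (30, 0) (30, 54.126)]
7. shoelace: 1452.0161

Area of P2's cell: 1452.0161 (4 vertices)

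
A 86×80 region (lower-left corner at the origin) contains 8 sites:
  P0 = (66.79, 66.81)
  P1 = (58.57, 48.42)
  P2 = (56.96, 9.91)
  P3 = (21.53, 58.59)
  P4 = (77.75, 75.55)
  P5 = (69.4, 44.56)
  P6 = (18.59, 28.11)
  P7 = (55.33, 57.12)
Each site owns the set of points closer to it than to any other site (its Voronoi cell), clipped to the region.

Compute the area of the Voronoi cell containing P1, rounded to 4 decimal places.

Area of P1's cell: 490.4030

1. box [0,86]×[0,80]: [(0, 0) (86, 0) (86, 80) (0, 80)]
2. ⊥bis P1·P0 via (62.68,57.615): [(0, 0) (86, 0) (86, 47.1914) (12.5997, 80) (0, 80)]  |A|=5675.9185
3. ⊥bis P1·P2 via (57.765,29.165): [(0, 31.58) (86, 27.9846) (86, 47.1914) (12.5997, 80) (0, 80)]  |A|=3114.642
4. ⊥bis P1·P3 via (40.05,53.505): [(33.6439, 30.1734) (86, 27.9846) (86, 47.1914) (43.5288, 66.1752)]  |A|=1361.1427
5. ⊥bis P1·P4 via (68.16,61.985): [(33.6439, 30.1734) (86, 27.9846) (86, 47.1914) (43.5288, 66.1752)]  |A|=1361.1427
6. ⊥bis P1·P5 via (63.985,46.49): [(33.6439, 30.1734) (57.8094, 29.1631) (67.2259, 55.5831) (43.5288, 66.1752)]  |A|=802.9022
7. ⊥bis P1·P6 via (38.58,38.265): [(36.8179, 41.7336) (42.8868, 29.787) (57.8094, 29.1631) (67.2259, 55.5831) (43.5288, 66.1752)]  |A|=748.864
8. ⊥bis P1·P7 via (56.95,52.77): [(37.9003, 45.6756) (36.8179, 41.7336) (42.8868, 29.787) (57.8094, 29.1631) (67.2259, 55.5831) (65.9886, 56.1361)]  |A|=490.403
9. canonical 6-gon: [(37.9003, 45.6756) (36.8179, 41.7336) (42.8868, 29.787) (57.8094, 29.1631) (67.2259, 55.5831) (65.9886, 56.1361)]
10. shoelace: 490.403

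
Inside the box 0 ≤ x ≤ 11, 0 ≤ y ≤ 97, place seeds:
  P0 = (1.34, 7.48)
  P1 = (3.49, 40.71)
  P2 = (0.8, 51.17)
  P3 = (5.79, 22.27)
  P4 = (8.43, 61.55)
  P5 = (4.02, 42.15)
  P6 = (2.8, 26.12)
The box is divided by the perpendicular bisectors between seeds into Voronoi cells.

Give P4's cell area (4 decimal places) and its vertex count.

1. box [0,11]×[0,97]: [(0, 0) (11, 0) (11, 97) (0, 97)]
2. ⊥bis P4·P0 via (4.885,34.515): [(0, 35.1556) (11, 33.7132) (11, 97) (0, 97)]  |A|=688.2221
3. ⊥bis P4·P1 via (5.96,51.13): [(0, 52.5428) (11, 49.9353) (11, 97) (0, 97)]  |A|=503.3706
4. ⊥bis P4·P2 via (4.615,56.36): [(0, 59.7523) (11, 51.6666) (11, 97) (0, 97)]  |A|=454.1959
5. ⊥bis P4·P3 via (7.11,41.91): [(0, 59.7523) (11, 51.6666) (11, 97) (0, 97)]  |A|=454.1959
6. ⊥bis P4·P5 via (6.225,51.85): [(0, 59.7523) (11, 51.6666) (11, 97) (0, 97)]  |A|=454.1959
7. ⊥bis P4·P6 via (5.615,43.835): [(0, 59.7523) (11, 51.6666) (11, 97) (0, 97)]  |A|=454.1959
8. canonical 4-gon: [(0, 59.7523) (11, 51.6666) (11, 97) (0, 97)]
9. shoelace: 454.1959

Area of P4's cell: 454.1959 (4 vertices)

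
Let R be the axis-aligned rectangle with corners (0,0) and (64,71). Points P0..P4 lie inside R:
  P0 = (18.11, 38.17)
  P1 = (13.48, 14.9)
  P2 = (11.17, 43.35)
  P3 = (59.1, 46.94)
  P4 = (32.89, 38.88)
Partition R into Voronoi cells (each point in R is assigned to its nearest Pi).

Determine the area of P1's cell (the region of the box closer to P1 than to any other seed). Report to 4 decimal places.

Area of P1's cell: 1074.2228

1. box [0,64]×[0,71]: [(0, 0) (64, 0) (64, 71) (0, 71)]
2. ⊥bis P1·P0 via (15.795,26.535): [(0, 29.6777) (0, 0) (64, 0) (64, 16.9437)]  |A|=1491.8857
3. ⊥bis P1·P2 via (12.325,29.125): [(5.5448, 28.5745) (0, 28.1243) (0, 0) (64, 0) (64, 16.9437)]  |A|=1487.5789
4. ⊥bis P1·P3 via (36.29,30.92): [(43.1992, 21.0824) (5.5448, 28.5745) (0, 28.1243) (0, 0) (58.0058, 0)]  |A|=1248.1714
5. ⊥bis P1·P4 via (23.185,26.89): [(26.1752, 24.4697) (5.5448, 28.5745) (0, 28.1243) (0, 0) (56.4061, 0)]  |A|=1074.2228
6. canonical 5-gon: [(26.1752, 24.4697) (5.5448, 28.5745) (0, 28.1243) (0, 0) (56.4061, 0)]
7. shoelace: 1074.2228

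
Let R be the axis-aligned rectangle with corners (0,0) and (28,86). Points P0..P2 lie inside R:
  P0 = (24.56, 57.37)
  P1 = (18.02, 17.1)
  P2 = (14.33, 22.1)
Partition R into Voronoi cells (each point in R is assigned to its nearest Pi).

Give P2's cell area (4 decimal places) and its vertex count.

Area of P2's cell: 652.9449 (4 vertices)

1. box [0,28]×[0,86]: [(0, 0) (28, 0) (28, 86) (0, 86)]
2. ⊥bis P2·P0 via (19.445,39.735): [(0, 45.375) (0, 0) (28, 0) (28, 37.2536)]  |A|=1156.8007
3. ⊥bis P2·P1 via (16.175,19.6): [(0, 45.375) (0, 7.6629) (28, 28.3269) (28, 37.2536)]  |A|=652.9449
4. canonical 4-gon: [(0, 45.375) (0, 7.6629) (28, 28.3269) (28, 37.2536)]
5. shoelace: 652.9449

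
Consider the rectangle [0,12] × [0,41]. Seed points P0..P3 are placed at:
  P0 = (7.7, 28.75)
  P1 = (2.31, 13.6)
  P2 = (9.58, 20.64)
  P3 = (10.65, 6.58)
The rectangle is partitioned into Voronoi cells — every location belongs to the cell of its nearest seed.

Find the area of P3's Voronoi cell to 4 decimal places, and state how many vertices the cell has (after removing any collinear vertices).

Area of P3's cell: 110.4696 (5 vertices)

1. box [0,12]×[0,41]: [(0, 0) (12, 0) (12, 41) (0, 41)]
2. ⊥bis P3·P0 via (9.175,17.665): [(0, 16.4441) (0, 0) (12, 0) (12, 18.0409)]  |A|=206.9103
3. ⊥bis P3·P1 via (6.48,10.09): [(0, 2.3915) (0, 0) (12, 0) (12, 16.6479)]  |A|=114.2369
4. ⊥bis P3·P2 via (10.115,13.61): [(9.3969, 13.5553) (0, 2.3915) (0, 0) (12, 0) (12, 13.7535)]  |A|=110.4696
5. canonical 5-gon: [(9.3969, 13.5553) (0, 2.3915) (0, 0) (12, 0) (12, 13.7535)]
6. shoelace: 110.4696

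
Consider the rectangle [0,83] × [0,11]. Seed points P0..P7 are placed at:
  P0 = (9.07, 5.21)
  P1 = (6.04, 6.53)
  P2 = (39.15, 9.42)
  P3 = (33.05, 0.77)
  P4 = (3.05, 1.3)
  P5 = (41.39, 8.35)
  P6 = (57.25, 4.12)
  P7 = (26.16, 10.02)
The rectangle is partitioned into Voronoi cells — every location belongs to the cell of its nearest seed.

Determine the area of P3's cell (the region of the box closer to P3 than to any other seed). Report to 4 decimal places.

1. box [0,83]×[0,11]: [(0, 0) (83, 0) (83, 11) (0, 11)]
2. ⊥bis P3·P0 via (21.06,2.99): [(20.5064, 0) (83, 0) (83, 11) (22.5431, 11)]  |A|=676.2279
3. ⊥bis P3·P1 via (19.545,3.65): [(20.5064, 0) (83, 0) (83, 11) (22.5431, 11)]  |A|=676.2279
4. ⊥bis P3·P2 via (36.1,5.095): [(20.5064, 0) (43.3249, 0) (27.7265, 11) (22.5431, 11)]  |A|=154.0106
5. ⊥bis P3·P4 via (18.05,1.035): [(20.5064, 0) (43.3249, 0) (27.7265, 11) (22.5431, 11)]  |A|=154.0106
6. ⊥bis P3·P5 via (37.22,4.56): [(20.5064, 0) (41.3645, 0) (37.865, 3.8503) (27.7265, 11) (22.5431, 11)]  |A|=150.2365
7. ⊥bis P3·P6 via (45.15,2.445): [(20.5064, 0) (41.3645, 0) (37.865, 3.8503) (27.7265, 11) (22.5431, 11)]  |A|=150.2365
8. ⊥bis P3·P7 via (29.605,5.395): [(22.3621, 0) (41.3645, 0) (37.865, 3.8503) (32.5568, 7.5937)]  |A|=75.8183
9. canonical 4-gon: [(22.3621, 0) (41.3645, 0) (37.865, 3.8503) (32.5568, 7.5937)]
10. shoelace: 75.8183

Area of P3's cell: 75.8183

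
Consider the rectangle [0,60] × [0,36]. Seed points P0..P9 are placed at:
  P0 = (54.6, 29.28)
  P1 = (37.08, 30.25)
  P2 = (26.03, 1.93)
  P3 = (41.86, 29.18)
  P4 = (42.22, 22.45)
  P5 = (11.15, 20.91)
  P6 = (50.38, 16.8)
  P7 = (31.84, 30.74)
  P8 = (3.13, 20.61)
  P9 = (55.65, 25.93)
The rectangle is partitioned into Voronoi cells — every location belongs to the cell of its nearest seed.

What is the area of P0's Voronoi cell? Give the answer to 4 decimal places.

Area of P0's cell: 102.5469

1. box [0,60]×[0,36]: [(0, 0) (60, 0) (60, 36) (0, 36)]
2. ⊥bis P0·P1 via (45.84,29.765): [(44.1921, 0) (60, 0) (60, 36) (46.1852, 36)]  |A|=533.2094
3. ⊥bis P0·P2 via (40.315,15.605): [(44.7968, 10.9233) (55.2536, 0) (60, 0) (60, 36) (46.1852, 36)]  |A|=472.7952
4. ⊥bis P0·P3 via (48.23,29.23): [(48.4033, 7.1559) (55.2536, 0) (60, 0) (60, 36) (48.1769, 36)]  |A|=396.2372
5. ⊥bis P0·P4 via (48.41,25.865): [(48.2542, 26.1474) (60, 4.8571) (60, 36) (48.1769, 36)]  |A|=241.1437
6. ⊥bis P0·P5 via (32.875,25.095): [(48.2542, 26.1474) (60, 4.8571) (60, 36) (48.1769, 36)]  |A|=241.1437
7. ⊥bis P0·P6 via (52.49,23.04): [(48.2542, 26.1474) (49.3903, 24.0881) (60, 20.5006) (60, 36) (48.1769, 36)]  |A|=158.1572
8. ⊥bis P0·P7 via (43.22,30.01): [(48.2542, 26.1474) (49.3903, 24.0881) (60, 20.5006) (60, 36) (48.1769, 36)]  |A|=158.1572
9. ⊥bis P0·P8 via (28.865,24.945): [(48.2542, 26.1474) (49.3903, 24.0881) (60, 20.5006) (60, 36) (48.1769, 36)]  |A|=158.1572
10. ⊥bis P0·P9 via (55.125,27.605): [(48.2542, 26.1474) (48.5815, 25.5541) (60, 29.133) (60, 36) (48.1769, 36)]  |A|=102.5469
11. canonical 5-gon: [(48.2542, 26.1474) (48.5815, 25.5541) (60, 29.133) (60, 36) (48.1769, 36)]
12. shoelace: 102.5469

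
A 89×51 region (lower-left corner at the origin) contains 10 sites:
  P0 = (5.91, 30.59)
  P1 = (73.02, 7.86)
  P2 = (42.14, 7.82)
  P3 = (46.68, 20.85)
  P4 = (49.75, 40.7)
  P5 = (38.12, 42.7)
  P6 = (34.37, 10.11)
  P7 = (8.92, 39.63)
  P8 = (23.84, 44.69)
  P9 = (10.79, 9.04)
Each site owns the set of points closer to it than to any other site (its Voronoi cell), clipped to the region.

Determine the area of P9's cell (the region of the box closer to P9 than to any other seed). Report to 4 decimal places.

Area of P9's cell: 460.4656

1. box [0,89]×[0,51]: [(0, 0) (89, 0) (89, 51) (0, 51)]
2. ⊥bis P9·P0 via (8.35,19.815): [(0, 17.9241) (0, 0) (89, 0) (89, 38.0782)]  |A|=2492.1043
3. ⊥bis P9·P1 via (41.905,8.45): [(42.2661, 27.4953) (0, 17.9241) (0, 0) (41.7448, 0)]  |A|=952.6849
4. ⊥bis P9·P2 via (26.465,8.43): [(27.073, 24.0548) (0, 17.9241) (0, 0) (26.1369, 0)]  |A|=556.9905
5. ⊥bis P9·P3 via (28.735,14.945): [(26.9318, 20.4249) (25.8299, 23.7733) (0, 17.9241) (0, 0) (26.1369, 0)]  |A|=554.7542
6. ⊥bis P9·P4 via (30.27,24.87): [(26.9318, 20.4249) (25.8299, 23.7733) (0, 17.9241) (0, 0) (26.1369, 0)]  |A|=554.7542
7. ⊥bis P9·P5 via (24.455,25.87): [(26.9318, 20.4249) (25.8299, 23.7733) (0, 17.9241) (0, 0) (26.1369, 0)]  |A|=554.7542
8. ⊥bis P9·P6 via (22.58,9.575): [(21.9753, 22.9005) (0, 17.9241) (0, 0) (23.0145, 0)]  |A|=460.4656
9. ⊥bis P9·P7 via (9.855,24.335): [(21.9753, 22.9005) (0, 17.9241) (0, 0) (23.0145, 0)]  |A|=460.4656
10. ⊥bis P9·P8 via (17.315,26.865): [(21.9753, 22.9005) (0, 17.9241) (0, 0) (23.0145, 0)]  |A|=460.4656
11. canonical 4-gon: [(21.9753, 22.9005) (0, 17.9241) (0, 0) (23.0145, 0)]
12. shoelace: 460.4656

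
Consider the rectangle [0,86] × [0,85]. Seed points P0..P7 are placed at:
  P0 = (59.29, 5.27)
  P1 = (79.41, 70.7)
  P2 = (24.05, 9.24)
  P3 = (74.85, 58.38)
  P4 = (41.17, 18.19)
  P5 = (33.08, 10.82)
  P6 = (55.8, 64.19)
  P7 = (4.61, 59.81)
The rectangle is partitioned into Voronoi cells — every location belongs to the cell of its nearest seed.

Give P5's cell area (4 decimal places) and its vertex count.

Area of P5's cell: 256.9676 (4 vertices)

1. box [0,86]×[0,85]: [(0, 0) (86, 0) (86, 85) (0, 85)]
2. ⊥bis P5·P0 via (46.185,8.045): [(0, 0) (44.4815, 0) (62.4803, 85) (0, 85)]  |A|=4545.8756
3. ⊥bis P5·P1 via (56.245,40.76): [(0, 84.2775) (0, 0) (44.4815, 0) (53.5534, 42.8425)]  |A|=3209.5242
4. ⊥bis P5·P2 via (28.565,10.03): [(18.0122, 70.3413) (30.32, 0) (44.4815, 0) (53.5534, 42.8425)]  |A|=1384.1397
5. ⊥bis P5·P3 via (53.965,34.6): [(18.8734, 65.4195) (30.32, 0) (44.4815, 0) (52.1463, 36.1973)]  |A|=1177.4058
6. ⊥bis P5·P4 via (37.125,14.505): [(25.5609, 27.1988) (30.32, 0) (44.4815, 0) (45.5862, 5.2172)]  |A|=256.9676
7. ⊥bis P5·P6 via (44.44,37.505): [(25.5609, 27.1988) (30.32, 0) (44.4815, 0) (45.5862, 5.2172)]  |A|=256.9676
8. ⊥bis P5·P7 via (18.845,35.315): [(25.5609, 27.1988) (30.32, 0) (44.4815, 0) (45.5862, 5.2172)]  |A|=256.9676
9. canonical 4-gon: [(25.5609, 27.1988) (30.32, 0) (44.4815, 0) (45.5862, 5.2172)]
10. shoelace: 256.9676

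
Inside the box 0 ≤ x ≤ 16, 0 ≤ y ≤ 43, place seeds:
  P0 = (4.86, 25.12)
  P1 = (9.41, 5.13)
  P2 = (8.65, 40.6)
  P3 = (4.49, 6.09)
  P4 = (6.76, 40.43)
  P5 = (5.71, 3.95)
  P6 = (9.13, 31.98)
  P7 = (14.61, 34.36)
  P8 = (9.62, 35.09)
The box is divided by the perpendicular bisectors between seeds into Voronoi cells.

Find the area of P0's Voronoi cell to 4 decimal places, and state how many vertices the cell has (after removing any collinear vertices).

1. box [0,16]×[0,43]: [(0, 0) (16, 0) (16, 43) (0, 43)]
2. ⊥bis P0·P1 via (7.135,15.125): [(0, 13.501) (16, 17.1428) (16, 43) (0, 43)]  |A|=442.8498
3. ⊥bis P0·P2 via (6.755,32.86): [(0, 34.5138) (0, 13.501) (16, 17.1428) (16, 30.5965)]  |A|=275.7328
4. ⊥bis P0·P3 via (4.675,15.605): [(0, 34.5138) (0, 15.6959) (8.8843, 15.5232) (16, 17.1428) (16, 30.5965)]  |A|=265.9826
5. ⊥bis P0·P4 via (5.81,32.775): [(8.4304, 32.4498) (0, 33.496) (0, 15.6959) (8.8843, 15.5232) (16, 17.1428) (16, 30.5965)]  |A|=261.6923
6. ⊥bis P0·P5 via (5.285,14.535): [(8.4304, 32.4498) (0, 33.496) (0, 15.6959) (8.8843, 15.5232) (16, 17.1428) (16, 30.5965)]  |A|=261.6923
7. ⊥bis P0·P6 via (6.995,28.55): [(0, 32.904) (0, 15.6959) (8.8843, 15.5232) (16, 17.1428) (16, 22.9448)]  |A|=191.8907
8. ⊥bis P0·P7 via (9.735,29.74): [(0, 32.904) (0, 15.6959) (8.8843, 15.5232) (16, 17.1428) (16, 22.9448)]  |A|=191.8907
9. ⊥bis P0·P8 via (7.24,30.105): [(0, 32.904) (0, 15.6959) (8.8843, 15.5232) (16, 17.1428) (16, 22.9448)]  |A|=191.8907
10. canonical 5-gon: [(0, 32.904) (0, 15.6959) (8.8843, 15.5232) (16, 17.1428) (16, 22.9448)]
11. shoelace: 191.8907

Area of P0's cell: 191.8907 (5 vertices)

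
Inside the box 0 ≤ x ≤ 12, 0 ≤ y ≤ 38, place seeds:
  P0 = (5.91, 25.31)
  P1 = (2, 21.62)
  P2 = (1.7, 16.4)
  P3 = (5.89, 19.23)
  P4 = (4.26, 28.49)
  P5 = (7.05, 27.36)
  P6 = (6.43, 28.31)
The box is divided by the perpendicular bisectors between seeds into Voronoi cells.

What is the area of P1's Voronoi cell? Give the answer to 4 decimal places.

1. box [0,12]×[0,38]: [(0, 0) (12, 0) (12, 38) (0, 38)]
2. ⊥bis P1·P0 via (3.955,23.465): [(0, 27.6558) (0, 0) (12, 0) (12, 14.9404)]  |A|=255.5769
3. ⊥bis P1·P2 via (1.85,19.01): [(8.5212, 18.6266) (0, 27.6558) (0, 19.1163)]  |A|=36.3831
4. ⊥bis P1·P3 via (3.945,20.425): [(3.0338, 18.942) (5.0802, 22.2727) (0, 27.6558) (0, 19.1163)]  |A|=26.922
5. ⊥bis P1·P4 via (3.13,25.055): [(3.0338, 18.942) (5.0802, 22.2727) (2.1503, 25.3773) (0, 26.0847) (0, 19.1163)]  |A|=25.2328
6. ⊥bis P1·P5 via (4.525,24.49): [(3.0338, 18.942) (5.0802, 22.2727) (2.1503, 25.3773) (0, 26.0847) (0, 19.1163)]  |A|=25.2328
7. ⊥bis P1·P6 via (4.215,24.965): [(3.0338, 18.942) (5.0802, 22.2727) (2.1503, 25.3773) (0, 26.0847) (0, 19.1163)]  |A|=25.2328
8. canonical 5-gon: [(3.0338, 18.942) (5.0802, 22.2727) (2.1503, 25.3773) (0, 26.0847) (0, 19.1163)]
9. shoelace: 25.2328

Area of P1's cell: 25.2328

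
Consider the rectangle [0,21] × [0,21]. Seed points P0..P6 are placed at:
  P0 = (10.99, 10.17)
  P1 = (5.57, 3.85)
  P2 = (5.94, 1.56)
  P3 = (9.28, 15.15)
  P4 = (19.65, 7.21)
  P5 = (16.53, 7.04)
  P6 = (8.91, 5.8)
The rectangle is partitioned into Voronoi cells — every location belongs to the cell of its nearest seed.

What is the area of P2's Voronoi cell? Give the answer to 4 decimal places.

Area of P2's cell: 27.0125

1. box [0,21]×[0,21]: [(0, 0) (21, 0) (21, 21) (0, 21)]
2. ⊥bis P2·P0 via (8.465,5.865): [(0, 10.83) (0, 0) (18.4645, 0)]  |A|=99.985
3. ⊥bis P2·P1 via (5.755,2.705): [(12.1037, 3.7308) (0, 1.7752) (0, 0) (18.4645, 0)]  |A|=45.1865
4. ⊥bis P2·P3 via (7.61,8.355): [(12.1037, 3.7308) (0, 1.7752) (0, 0) (18.4645, 0)]  |A|=45.1865
5. ⊥bis P2·P4 via (12.795,4.385): [(13.3709, 2.9876) (12.1037, 3.7308) (0, 1.7752) (0, 0) (14.6021, 0)]  |A|=39.4169
6. ⊥bis P2·P5 via (11.235,4.3): [(11.5739, 3.6452) (0, 1.7752) (0, 0) (13.4601, 0)]  |A|=34.8049
7. ⊥bis P2·P6 via (7.425,3.68): [(8.243, 3.107) (0, 1.7752) (0, 0) (12.6786, 0)]  |A|=27.0125
8. canonical 4-gon: [(8.243, 3.107) (0, 1.7752) (0, 0) (12.6786, 0)]
9. shoelace: 27.0125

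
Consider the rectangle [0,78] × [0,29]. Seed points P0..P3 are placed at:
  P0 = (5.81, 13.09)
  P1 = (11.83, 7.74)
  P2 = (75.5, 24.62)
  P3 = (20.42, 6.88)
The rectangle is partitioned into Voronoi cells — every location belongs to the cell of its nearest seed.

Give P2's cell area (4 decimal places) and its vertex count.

Area of P2's cell: 859.4847 (4 vertices)

1. box [0,78]×[0,29]: [(0, 0) (78, 0) (78, 29) (0, 29)]
2. ⊥bis P2·P0 via (40.655,18.855): [(43.7745, 0) (78, 0) (78, 29) (38.9765, 29)]  |A|=1062.1099
3. ⊥bis P2·P1 via (43.665,16.18): [(47.9546, 0) (78, 0) (78, 29) (40.2662, 29)]  |A|=982.7985
4. ⊥bis P2·P3 via (47.96,15.75): [(53.0327, 0) (78, 0) (78, 29) (43.6925, 29)]  |A|=859.4847
5. canonical 4-gon: [(53.0327, 0) (78, 0) (78, 29) (43.6925, 29)]
6. shoelace: 859.4847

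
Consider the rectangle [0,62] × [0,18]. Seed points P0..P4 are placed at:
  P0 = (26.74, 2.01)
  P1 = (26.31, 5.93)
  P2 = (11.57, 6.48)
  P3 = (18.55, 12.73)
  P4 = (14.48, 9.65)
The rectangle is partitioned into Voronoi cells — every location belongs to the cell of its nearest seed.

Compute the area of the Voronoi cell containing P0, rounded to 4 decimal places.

Area of P0's cell: 238.5996

1. box [0,62]×[0,18]: [(0, 0) (62, 0) (62, 18) (0, 18)]
2. ⊥bis P0·P1 via (26.525,3.97): [(0, 1.0604) (0, 0) (62, 0) (62, 7.8614)]  |A|=276.5746
3. ⊥bis P0·P2 via (19.155,4.245): [(18.8251, 3.1254) (17.9042, 0) (62, 0) (62, 7.8614)]  |A|=238.6152
4. ⊥bis P0·P3 via (22.645,7.37): [(18.8251, 3.1254) (17.9042, 0) (62, 0) (62, 7.8614)]  |A|=238.6152
5. ⊥bis P0·P4 via (20.61,5.83): [(18.9319, 3.1371) (18.7359, 2.8225) (17.9042, 0) (62, 0) (62, 7.8614)]  |A|=238.5996
6. canonical 5-gon: [(18.9319, 3.1371) (18.7359, 2.8225) (17.9042, 0) (62, 0) (62, 7.8614)]
7. shoelace: 238.5996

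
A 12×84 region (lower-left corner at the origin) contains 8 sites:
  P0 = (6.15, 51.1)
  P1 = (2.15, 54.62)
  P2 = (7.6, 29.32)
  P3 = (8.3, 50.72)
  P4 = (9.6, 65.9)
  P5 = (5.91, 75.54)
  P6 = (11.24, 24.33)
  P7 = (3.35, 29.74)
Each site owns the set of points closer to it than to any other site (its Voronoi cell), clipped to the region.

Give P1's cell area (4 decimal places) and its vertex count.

Area of P1's cell: 71.1626 (4 vertices)

1. box [0,12]×[0,84]: [(0, 0) (12, 0) (12, 84) (0, 84)]
2. ⊥bis P1·P0 via (4.15,52.86): [(0, 48.1441) (12, 61.7805) (12, 84) (0, 84)]  |A|=348.4527
3. ⊥bis P1·P2 via (4.875,41.97): [(0, 48.1441) (12, 61.7805) (12, 84) (0, 84)]  |A|=348.4527
4. ⊥bis P1·P3 via (5.225,52.67): [(0, 48.1441) (8.4291, 57.7226) (12, 63.3537) (12, 84) (0, 84)]  |A|=345.6438
5. ⊥bis P1·P4 via (5.875,60.26): [(0, 64.1402) (0, 48.1441) (8.4291, 57.7226) (8.8092, 58.3221)]  |A|=71.1626
6. ⊥bis P1·P5 via (4.03,65.08): [(0, 64.1402) (0, 48.1441) (8.4291, 57.7226) (8.8092, 58.3221)]  |A|=71.1626
7. ⊥bis P1·P6 via (6.695,39.475): [(0, 64.1402) (0, 48.1441) (8.4291, 57.7226) (8.8092, 58.3221)]  |A|=71.1626
8. ⊥bis P1·P7 via (2.75,42.18): [(0, 64.1402) (0, 48.1441) (8.4291, 57.7226) (8.8092, 58.3221)]  |A|=71.1626
9. canonical 4-gon: [(0, 64.1402) (0, 48.1441) (8.4291, 57.7226) (8.8092, 58.3221)]
10. shoelace: 71.1626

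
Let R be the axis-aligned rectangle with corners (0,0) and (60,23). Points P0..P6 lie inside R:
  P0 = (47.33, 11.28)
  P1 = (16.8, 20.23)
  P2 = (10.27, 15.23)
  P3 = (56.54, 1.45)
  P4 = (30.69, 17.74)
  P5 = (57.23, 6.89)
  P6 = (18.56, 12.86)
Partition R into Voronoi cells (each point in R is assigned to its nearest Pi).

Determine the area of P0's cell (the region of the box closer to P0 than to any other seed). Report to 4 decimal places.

Area of P0's cell: 348.9662

1. box [0,60]×[0,23]: [(0, 0) (60, 0) (60, 23) (0, 23)]
2. ⊥bis P0·P1 via (32.065,15.755): [(27.4464, 0) (60, 0) (60, 23) (34.1889, 23)]  |A|=671.1945
3. ⊥bis P0·P2 via (28.8,13.255): [(27.4464, 0) (60, 0) (60, 23) (34.1889, 23)]  |A|=671.1945
4. ⊥bis P0·P3 via (51.935,6.365): [(27.4464, 0) (45.1415, 0) (60, 13.9213) (60, 23) (34.1889, 23)]  |A|=567.7697
5. ⊥bis P0·P4 via (39.01,14.51): [(33.3769, 0) (45.1415, 0) (60, 13.9213) (60, 23) (42.306, 23)]  |A|=406.2217
6. ⊥bis P0·P5 via (52.28,9.085): [(33.3769, 0) (45.1415, 0) (50.4618, 4.9847) (58.4504, 23) (42.306, 23)]  |A|=348.9662
7. ⊥bis P0·P6 via (32.945,12.07): [(33.3769, 0) (45.1415, 0) (50.4618, 4.9847) (58.4504, 23) (42.306, 23)]  |A|=348.9662
8. canonical 5-gon: [(33.3769, 0) (45.1415, 0) (50.4618, 4.9847) (58.4504, 23) (42.306, 23)]
9. shoelace: 348.9662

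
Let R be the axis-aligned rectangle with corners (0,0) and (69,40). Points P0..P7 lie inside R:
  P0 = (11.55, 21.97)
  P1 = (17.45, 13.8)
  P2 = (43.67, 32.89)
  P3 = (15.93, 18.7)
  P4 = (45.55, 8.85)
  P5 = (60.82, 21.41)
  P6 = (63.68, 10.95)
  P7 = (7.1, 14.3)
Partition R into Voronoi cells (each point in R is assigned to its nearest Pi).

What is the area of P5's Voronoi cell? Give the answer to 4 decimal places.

Area of P5's cell: 370.4402

1. box [0,69]×[0,40]: [(0, 0) (69, 0) (69, 40) (0, 40)]
2. ⊥bis P5·P0 via (36.185,21.69): [(35.9385, 0) (69, 0) (69, 40) (36.3931, 40)]  |A|=1313.3683
3. ⊥bis P5·P1 via (39.135,17.605): [(36.3209, 33.643) (42.2241, 0) (69, 0) (69, 40) (36.3931, 40)]  |A|=1207.6347
4. ⊥bis P5·P2 via (52.245,27.15): [(40.5308, 9.6501) (42.2241, 0) (69, 0) (69, 40) (60.8466, 40)]  |A|=822.3062
5. ⊥bis P5·P3 via (38.375,20.055): [(40.5308, 9.6501) (42.2241, 0) (69, 0) (69, 40) (60.8466, 40)]  |A|=822.3062
6. ⊥bis P5·P4 via (53.185,15.13): [(48.2308, 21.1532) (65.6298, 0) (69, 0) (69, 40) (60.8466, 40)]  |A|=527.8616
7. ⊥bis P5·P6 via (62.25,16.18): [(48.2308, 21.1532) (54.1443, 13.9637) (69, 18.0256) (69, 40) (60.8466, 40)]  |A|=370.4402
8. ⊥bis P5·P7 via (33.96,17.855): [(48.2308, 21.1532) (54.1443, 13.9637) (69, 18.0256) (69, 40) (60.8466, 40)]  |A|=370.4402
9. canonical 5-gon: [(48.2308, 21.1532) (54.1443, 13.9637) (69, 18.0256) (69, 40) (60.8466, 40)]
10. shoelace: 370.4402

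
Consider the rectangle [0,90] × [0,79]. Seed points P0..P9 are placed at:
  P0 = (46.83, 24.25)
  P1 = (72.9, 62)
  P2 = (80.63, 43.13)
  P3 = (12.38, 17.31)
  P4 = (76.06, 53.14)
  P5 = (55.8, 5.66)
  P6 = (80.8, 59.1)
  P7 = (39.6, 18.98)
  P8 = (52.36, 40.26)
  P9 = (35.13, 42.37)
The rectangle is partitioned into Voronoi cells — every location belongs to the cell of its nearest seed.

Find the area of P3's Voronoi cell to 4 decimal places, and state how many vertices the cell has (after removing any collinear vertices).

1. box [0,90]×[0,79]: [(0, 0) (90, 0) (90, 79) (0, 79)]
2. ⊥bis P3·P0 via (29.605,20.78): [(0, 0) (33.7912, 0) (17.8765, 79) (0, 79)]  |A|=2040.8726
3. ⊥bis P3·P1 via (42.64,39.655): [(0, 0) (33.7912, 0) (19.486, 71.0106) (13.5863, 79) (0, 79)]  |A|=2023.7346
4. ⊥bis P3·P2 via (46.505,30.22): [(0, 0) (33.7912, 0) (19.486, 71.0106) (13.5863, 79) (0, 79)]  |A|=2023.7346
5. ⊥bis P3·P4 via (44.22,35.225): [(0, 0) (33.7912, 0) (19.486, 71.0106) (13.5863, 79) (0, 79)]  |A|=2023.7346
6. ⊥bis P3·P5 via (34.09,11.485): [(0, 0) (31.0085, 0) (32.5978, 5.9236) (19.486, 71.0106) (13.5863, 79) (0, 79)]  |A|=2015.4928
7. ⊥bis P3·P6 via (46.59,38.205): [(0, 0) (31.0085, 0) (32.5978, 5.9236) (19.486, 71.0106) (13.5863, 79) (0, 79)]  |A|=2015.4928
8. ⊥bis P3·P7 via (25.99,18.145): [(0, 0) (27.1032, 0) (24.1745, 47.737) (19.486, 71.0106) (13.5863, 79) (0, 79)]  |A|=1864.1038
9. ⊥bis P3·P8 via (32.37,28.785): [(0, 0) (27.1032, 0) (24.4956, 42.5026) (3.5447, 79) (0, 79)]  |A|=1608.2419
10. ⊥bis P3·P9 via (23.755,29.84): [(0, 51.4053) (0, 0) (27.1032, 0) (25.362, 28.3811)]  |A|=1036.4806
11. canonical 4-gon: [(0, 51.4053) (0, 0) (27.1032, 0) (25.362, 28.3811)]
12. shoelace: 1036.4806

Area of P3's cell: 1036.4806 (4 vertices)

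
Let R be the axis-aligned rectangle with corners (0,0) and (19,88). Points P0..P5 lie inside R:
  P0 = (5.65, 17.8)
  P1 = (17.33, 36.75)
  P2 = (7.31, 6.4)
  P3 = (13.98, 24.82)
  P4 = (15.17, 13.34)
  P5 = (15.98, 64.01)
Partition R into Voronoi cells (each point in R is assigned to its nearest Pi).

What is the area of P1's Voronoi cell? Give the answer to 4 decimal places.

Area of P1's cell: 332.7339

1. box [0,19]×[0,88]: [(0, 0) (19, 0) (19, 88) (0, 88)]
2. ⊥bis P1·P0 via (11.49,27.275): [(0, 34.357) (19, 22.6461) (19, 88) (0, 88)]  |A|=1130.4705
3. ⊥bis P1·P2 via (12.32,21.575): [(0, 34.357) (19, 22.6461) (19, 88) (0, 88)]  |A|=1130.4705
4. ⊥bis P1·P3 via (15.655,30.785): [(0, 35.181) (19, 29.8457) (19, 88) (0, 88)]  |A|=1054.2463
5. ⊥bis P1·P4 via (16.25,25.045): [(0, 35.181) (19, 29.8457) (19, 88) (0, 88)]  |A|=1054.2463
6. ⊥bis P1·P5 via (16.655,50.38): [(0, 49.5552) (0, 35.181) (19, 29.8457) (19, 50.4961)]  |A|=332.7339
7. canonical 4-gon: [(0, 49.5552) (0, 35.181) (19, 29.8457) (19, 50.4961)]
8. shoelace: 332.7339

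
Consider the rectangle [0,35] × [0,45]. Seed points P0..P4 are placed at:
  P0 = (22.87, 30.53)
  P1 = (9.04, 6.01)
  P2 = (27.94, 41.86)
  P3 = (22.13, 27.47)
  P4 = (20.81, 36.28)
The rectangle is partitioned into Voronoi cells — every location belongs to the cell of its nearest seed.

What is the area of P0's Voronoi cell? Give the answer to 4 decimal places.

1. box [0,35]×[0,45]: [(0, 0) (35, 0) (35, 45) (0, 45)]
2. ⊥bis P0·P1 via (15.955,18.27): [(0, 27.2691) (35, 7.5281) (35, 45) (0, 45)]  |A|=966.0499
3. ⊥bis P0·P2 via (25.405,36.195): [(0, 27.2691) (35, 7.5281) (35, 31.9014) (5.7283, 45) (0, 45)]  |A|=774.3408
4. ⊥bis P0·P3 via (22.5,29): [(0, 34.4412) (35, 25.9771) (35, 31.9014) (5.7283, 45) (0, 45)]  |A|=325.9707
5. ⊥bis P0·P4 via (21.84,33.405): [(14.7654, 30.8705) (35, 25.9771) (35, 31.9014) (27.2825, 35.3548)]  |A|=98.8552
6. canonical 4-gon: [(14.7654, 30.8705) (35, 25.9771) (35, 31.9014) (27.2825, 35.3548)]
7. shoelace: 98.8552

Area of P0's cell: 98.8552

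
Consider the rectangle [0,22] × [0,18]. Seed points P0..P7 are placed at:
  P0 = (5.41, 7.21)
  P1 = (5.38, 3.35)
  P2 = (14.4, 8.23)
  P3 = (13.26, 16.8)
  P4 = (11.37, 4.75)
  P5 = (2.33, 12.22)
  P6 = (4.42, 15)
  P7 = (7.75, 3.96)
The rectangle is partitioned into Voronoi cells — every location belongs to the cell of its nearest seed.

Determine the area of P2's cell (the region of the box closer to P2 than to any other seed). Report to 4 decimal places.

1. box [0,22]×[0,18]: [(0, 0) (22, 0) (22, 18) (0, 18)]
2. ⊥bis P2·P0 via (9.905,7.72): [(10.7809, 0) (22, 0) (22, 18) (8.7386, 18)]  |A|=220.3241
3. ⊥bis P2·P1 via (9.89,5.79): [(10.1861, 5.2428) (13.0225, 0) (22, 0) (22, 18) (8.7386, 18)]  |A|=214.448
4. ⊥bis P2·P3 via (13.83,12.515): [(9.4274, 11.9294) (10.1861, 5.2428) (13.0225, 0) (22, 0) (22, 13.6018)]  |A|=146.5471
5. ⊥bis P2·P4 via (12.885,6.49): [(9.4274, 11.9294) (9.7332, 9.2342) (20.3389, 0) (22, 0) (22, 13.6018)]  |A|=108.2929
6. ⊥bis P2·P5 via (8.365,10.225): [(9.4274, 11.9294) (9.7332, 9.2342) (20.3389, 0) (22, 0) (22, 13.6018)]  |A|=108.2929
7. ⊥bis P2·P6 via (9.41,11.615): [(9.6427, 11.958) (9.4555, 11.682) (9.7332, 9.2342) (20.3389, 0) (22, 0) (22, 13.6018)]  |A|=108.2659
8. ⊥bis P2·P7 via (11.075,6.095): [(9.6427, 11.958) (9.4555, 11.682) (9.7332, 9.2342) (20.3389, 0) (22, 0) (22, 13.6018)]  |A|=108.2659
9. canonical 6-gon: [(9.6427, 11.958) (9.4555, 11.682) (9.7332, 9.2342) (20.3389, 0) (22, 0) (22, 13.6018)]
10. shoelace: 108.2659

Area of P2's cell: 108.2659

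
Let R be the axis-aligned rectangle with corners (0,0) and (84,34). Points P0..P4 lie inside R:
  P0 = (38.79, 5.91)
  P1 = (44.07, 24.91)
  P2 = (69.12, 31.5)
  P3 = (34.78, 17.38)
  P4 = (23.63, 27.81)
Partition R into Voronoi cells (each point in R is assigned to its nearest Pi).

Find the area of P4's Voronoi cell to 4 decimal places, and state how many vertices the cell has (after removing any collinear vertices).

Area of P4's cell: 798.2009 (6 vertices)

1. box [0,84]×[0,34]: [(0, 0) (84, 0) (84, 34) (0, 34)]
2. ⊥bis P4·P0 via (31.21,16.86): [(0, 0) (6.8542, 0) (55.9703, 34) (0, 34)]  |A|=1068.0163
3. ⊥bis P4·P1 via (33.85,26.36): [(0, 0) (6.8542, 0) (32.6429, 17.8519) (34.934, 34) (0, 34)]  |A|=898.1678
4. ⊥bis P4·P2 via (46.375,29.655): [(0, 0) (6.8542, 0) (32.6429, 17.8519) (34.934, 34) (0, 34)]  |A|=898.1678
5. ⊥bis P4·P3 via (29.205,22.595): [(0, 0) (6.8542, 0) (10.301, 2.386) (34.0508, 27.7753) (34.934, 34) (0, 34)]  |A|=798.2009
6. canonical 6-gon: [(0, 0) (6.8542, 0) (10.301, 2.386) (34.0508, 27.7753) (34.934, 34) (0, 34)]
7. shoelace: 798.2009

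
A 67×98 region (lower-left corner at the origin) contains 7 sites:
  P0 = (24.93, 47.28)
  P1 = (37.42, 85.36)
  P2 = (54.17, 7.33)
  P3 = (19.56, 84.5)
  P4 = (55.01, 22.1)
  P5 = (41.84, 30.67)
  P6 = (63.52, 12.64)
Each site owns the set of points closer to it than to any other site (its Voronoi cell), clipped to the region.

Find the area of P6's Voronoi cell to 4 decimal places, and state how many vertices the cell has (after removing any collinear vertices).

1. box [0,67]×[0,98]: [(0, 0) (67, 0) (67, 98) (0, 98)]
2. ⊥bis P6·P0 via (44.225,29.96): [(17.3316, 0) (67, 0) (67, 55.332)]  |A|=1374.1254
3. ⊥bis P6·P1 via (50.47,49): [(66.4713, 54.743) (17.3316, 0) (67, 0) (67, 54.9328)]  |A|=1374.0199
4. ⊥bis P6·P2 via (58.845,9.985): [(66.4713, 54.743) (46.2315, 32.1953) (64.5156, 0) (67, 0) (67, 54.9328)]  |A|=614.4695
5. ⊥bis P6·P3 via (41.54,48.57): [(66.4713, 54.743) (46.2315, 32.1953) (64.5156, 0) (67, 0) (67, 54.9328)]  |A|=614.4695
6. ⊥bis P6·P4 via (59.265,17.37): [(56.2111, 14.6228) (64.5156, 0) (67, 0) (67, 24.3282)]  |A|=149.4014
7. ⊥bis P6·P5 via (52.68,21.655): [(56.2111, 14.6228) (64.5156, 0) (67, 0) (67, 24.3282)]  |A|=149.4014
8. canonical 4-gon: [(56.2111, 14.6228) (64.5156, 0) (67, 0) (67, 24.3282)]
9. shoelace: 149.4014

Area of P6's cell: 149.4014 (4 vertices)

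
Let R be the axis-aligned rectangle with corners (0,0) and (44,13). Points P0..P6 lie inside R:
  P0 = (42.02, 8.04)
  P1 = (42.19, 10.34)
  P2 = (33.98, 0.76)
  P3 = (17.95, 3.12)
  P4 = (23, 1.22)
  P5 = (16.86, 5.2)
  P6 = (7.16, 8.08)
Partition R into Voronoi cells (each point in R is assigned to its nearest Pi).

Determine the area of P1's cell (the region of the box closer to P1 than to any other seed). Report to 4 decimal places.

1. box [0,44]×[0,13]: [(0, 0) (44, 0) (44, 13) (0, 13)]
2. ⊥bis P1·P0 via (42.105,9.19): [(0, 12.3021) (44, 9.0499) (44, 13) (0, 13)]  |A|=102.255
3. ⊥bis P1·P2 via (38.085,5.55): [(33.0573, 9.8587) (44, 9.0499) (44, 13) (29.3918, 13)]  |A|=44.5563
4. ⊥bis P1·P3 via (30.07,6.73): [(33.0573, 9.8587) (44, 9.0499) (44, 13) (29.3918, 13)]  |A|=44.5563
5. ⊥bis P1·P4 via (32.595,5.78): [(33.0573, 9.8587) (44, 9.0499) (44, 13) (29.3918, 13)]  |A|=44.5563
6. ⊥bis P1·P5 via (29.525,7.77): [(33.0573, 9.8587) (44, 9.0499) (44, 13) (29.3918, 13)]  |A|=44.5563
7. ⊥bis P1·P6 via (24.675,9.21): [(33.0573, 9.8587) (44, 9.0499) (44, 13) (29.3918, 13)]  |A|=44.5563
8. canonical 4-gon: [(33.0573, 9.8587) (44, 9.0499) (44, 13) (29.3918, 13)]
9. shoelace: 44.5563

Area of P1's cell: 44.5563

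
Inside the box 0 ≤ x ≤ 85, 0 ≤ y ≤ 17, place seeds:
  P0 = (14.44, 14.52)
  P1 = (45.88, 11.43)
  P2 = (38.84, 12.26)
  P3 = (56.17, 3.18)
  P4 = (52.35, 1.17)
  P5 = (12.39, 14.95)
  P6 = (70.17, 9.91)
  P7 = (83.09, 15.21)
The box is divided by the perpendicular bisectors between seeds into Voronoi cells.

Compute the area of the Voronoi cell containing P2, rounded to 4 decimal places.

1. box [0,85]×[0,17]: [(0, 0) (85, 0) (85, 17) (0, 17)]
2. ⊥bis P2·P0 via (26.64,13.39): [(25.3998, 0) (85, 0) (85, 17) (26.9744, 17)]  |A|=999.8197
3. ⊥bis P2·P1 via (42.36,11.845): [(25.3998, 0) (40.9635, 0) (42.9678, 17) (26.9744, 17)]  |A|=268.2355
4. ⊥bis P2·P3 via (47.505,7.72): [(25.3998, 0) (40.9635, 0) (42.9678, 17) (26.9744, 17)]  |A|=268.2355
5. ⊥bis P2·P4 via (45.595,6.715): [(25.3998, 0) (40.0828, 0) (41.1112, 1.2528) (42.9678, 17) (26.9744, 17)]  |A|=267.6839
6. ⊥bis P2·P5 via (25.615,13.605): [(25.3998, 0) (40.0828, 0) (41.1112, 1.2528) (42.9678, 17) (26.9744, 17)]  |A|=267.6839
7. ⊥bis P2·P6 via (54.505,11.085): [(25.3998, 0) (40.0828, 0) (41.1112, 1.2528) (42.9678, 17) (26.9744, 17)]  |A|=267.6839
8. ⊥bis P2·P7 via (60.965,13.735): [(25.3998, 0) (40.0828, 0) (41.1112, 1.2528) (42.9678, 17) (26.9744, 17)]  |A|=267.6839
9. canonical 5-gon: [(25.3998, 0) (40.0828, 0) (41.1112, 1.2528) (42.9678, 17) (26.9744, 17)]
10. shoelace: 267.6839

Area of P2's cell: 267.6839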